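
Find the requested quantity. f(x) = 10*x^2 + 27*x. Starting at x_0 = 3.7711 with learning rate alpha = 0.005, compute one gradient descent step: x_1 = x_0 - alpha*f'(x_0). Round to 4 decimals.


We compute the gradient at x_0 and apply the update.
f'(x) = 20*x + 27
f'(3.7711) = 20*3.7711 + 27 = 102.422
x_1 = 3.7711 - 0.005*102.422 = 3.259


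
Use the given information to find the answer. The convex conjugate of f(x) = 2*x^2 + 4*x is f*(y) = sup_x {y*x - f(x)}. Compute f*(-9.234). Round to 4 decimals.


f*(y) = sup_x {y*x - a*x^2 - b*x} = sup_x {(y-b)*x - a*x^2}
FOC: (y - b) - 2a*x = 0 => x* = (y - b)/(2a)
x* = (-9.234 - 4)/(2*2) = -3.3085
f*(-9.234) = (y-b)^2/(4a) = (-9.234 - 4)^2/(4*2)
= 175.1388/8 = 21.8923


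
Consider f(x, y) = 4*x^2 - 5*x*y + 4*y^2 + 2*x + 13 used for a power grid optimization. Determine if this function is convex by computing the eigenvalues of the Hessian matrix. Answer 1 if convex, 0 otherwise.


The Hessian of f(x,y) = 4*x^2 - 5*x*y + 4*y^2 + 2*x + 13 is:
H = [[8, -5], [-5, 8]]
Trace = 8 + 8 = 16
Determinant = 8*8 - (-5)^2 = 39
Discriminant = (16)^2 - 4*39 = 100.0
Eigenvalues: lambda_1 = 3.0, lambda_2 = 13.0
The function is convex.

1


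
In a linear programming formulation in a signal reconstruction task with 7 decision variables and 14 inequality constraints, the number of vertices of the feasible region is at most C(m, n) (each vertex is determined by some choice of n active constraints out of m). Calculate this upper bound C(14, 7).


Each vertex corresponds to some choice of n active constraints out of m, so the number of vertices is at most C(m, n) = m! / (n!(m-n)!).
m = 14, n = 7
Numerator: 14 * 13 * 12 * 11 * 10 * 9 * 8
Denominator: 7! = 5040
C(14, 7) = 3432


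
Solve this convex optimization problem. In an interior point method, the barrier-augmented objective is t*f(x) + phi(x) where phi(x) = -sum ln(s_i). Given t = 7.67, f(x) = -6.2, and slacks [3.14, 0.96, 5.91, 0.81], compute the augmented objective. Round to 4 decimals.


Step 1: Compute log-barrier.
ln values: [1.1442, -0.0408, 1.7766, -0.2107]
phi = -(1.1442 - 0.0408 + 1.7766 - 0.2107) = -2.6693
Step 2: Compute augmented objective.
t*f(x) = 7.67*-6.2 = -47.554
Total = -47.554 - 2.6693 = -50.2233


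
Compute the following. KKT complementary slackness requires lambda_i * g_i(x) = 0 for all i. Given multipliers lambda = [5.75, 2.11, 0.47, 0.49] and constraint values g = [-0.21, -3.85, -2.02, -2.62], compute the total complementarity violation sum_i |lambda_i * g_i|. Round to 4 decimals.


KKT complementary slackness check:
lambda_1 * g_1 = 5.75 * -0.21 = -1.2075
lambda_2 * g_2 = 2.11 * -3.85 = -8.1235
lambda_3 * g_3 = 0.47 * -2.02 = -0.9494
lambda_4 * g_4 = 0.49 * -2.62 = -1.2838
Total violation = 1.2075 + 8.1235 + 0.9494 + 1.2838 = 11.5642


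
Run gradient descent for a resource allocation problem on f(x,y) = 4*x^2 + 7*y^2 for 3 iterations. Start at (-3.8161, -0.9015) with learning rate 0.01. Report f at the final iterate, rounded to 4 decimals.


Gradient descent on f(x,y) = 4*x^2 + 7*y^2.
Starting point: (-3.8161, -0.9015), alpha = 0.01
Step 1: grad_x = 2*4*-3.8161 = -30.5288, grad_y = 2*7*-0.9015 = -12.621
  x_1 = -3.8161 - 0.01*-30.5288 = -3.5108
  y_1 = -0.9015 - 0.01*-12.621 = -0.7753
Step 2: grad_x = 2*4*-3.5108 = -28.0865, grad_y = 2*7*-0.7753 = -10.8541
  x_2 = -3.5108 - 0.01*-28.0865 = -3.2299
  y_2 = -0.7753 - 0.01*-10.8541 = -0.6667
Step 3: grad_x = 2*4*-3.2299 = -25.8396, grad_y = 2*7*-0.6667 = -9.3345
  x_3 = -3.2299 - 0.01*-25.8396 = -2.9716
  y_3 = -0.6667 - 0.01*-9.3345 = -0.5734
f(-2.9716, -0.5734) = 4*(-2.9716)^2 + 7*(-0.5734)^2 = 37.622


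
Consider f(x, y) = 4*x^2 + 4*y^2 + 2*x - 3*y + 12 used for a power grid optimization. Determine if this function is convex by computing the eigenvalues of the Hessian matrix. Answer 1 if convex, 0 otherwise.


The Hessian of f(x,y) = 4*x^2 + 4*y^2 + 2*x - 3*y + 12 is:
H = [[8, 0], [0, 8]]
Trace = 8 + 8 = 16
Determinant = 8*8 - (0)^2 = 64
Discriminant = (16)^2 - 4*64 = 0.0
Eigenvalues: lambda_1 = 8.0, lambda_2 = 8.0
The function is convex.

1


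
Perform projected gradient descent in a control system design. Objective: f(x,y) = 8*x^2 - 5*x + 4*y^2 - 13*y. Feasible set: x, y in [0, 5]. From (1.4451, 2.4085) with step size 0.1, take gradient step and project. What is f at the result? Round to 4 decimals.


Step 1: Compute gradient at (1.4451, 2.4085).
grad_x = 2*8*1.4451 - 5 = 18.1216
grad_y = 2*4*2.4085 - 13 = 6.268
Step 2: Gradient step.
x_raw = 1.4451 - 0.1*18.1216 = -0.3671
y_raw = 2.4085 - 0.1*6.268 = 1.7817
Step 3: Project onto [0, 5].
x_proj = clip(-0.3671) = 0.0
y_proj = clip(1.7817) = 1.7817
Step 4: Evaluate f.
f(0.0, 1.7817) = -10.4643


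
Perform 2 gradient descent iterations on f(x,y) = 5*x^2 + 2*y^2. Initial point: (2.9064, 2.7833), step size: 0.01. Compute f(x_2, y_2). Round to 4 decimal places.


Gradient descent on f(x,y) = 5*x^2 + 2*y^2.
Starting point: (2.9064, 2.7833), alpha = 0.01
Step 1: grad_x = 2*5*2.9064 = 29.064, grad_y = 2*2*2.7833 = 11.1332
  x_1 = 2.9064 - 0.01*29.064 = 2.6158
  y_1 = 2.7833 - 0.01*11.1332 = 2.672
Step 2: grad_x = 2*5*2.6158 = 26.1576, grad_y = 2*2*2.672 = 10.6879
  x_2 = 2.6158 - 0.01*26.1576 = 2.3542
  y_2 = 2.672 - 0.01*10.6879 = 2.5651
f(2.3542, 2.5651) = 5*2.3542^2 + 2*2.5651^2 = 40.8703


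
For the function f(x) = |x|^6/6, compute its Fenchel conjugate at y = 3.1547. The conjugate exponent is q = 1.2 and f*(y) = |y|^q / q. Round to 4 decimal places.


The conjugate exponent q satisfies 1/p + 1/q = 1.
p = 6, so q = 6/(6 - 1) = 1.2
|y|^q = 3.1547^1.2 = 3.9696
f*(3.1547) = 3.9696 / 1.2 = 3.308


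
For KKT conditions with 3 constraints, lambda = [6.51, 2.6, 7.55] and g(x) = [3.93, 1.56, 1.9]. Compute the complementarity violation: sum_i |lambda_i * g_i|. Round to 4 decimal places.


KKT complementary slackness check:
lambda_1 * g_1 = 6.51 * 3.93 = 25.5843
lambda_2 * g_2 = 2.6 * 1.56 = 4.056
lambda_3 * g_3 = 7.55 * 1.9 = 14.345
Total violation = 25.5843 + 4.056 + 14.345 = 43.9853


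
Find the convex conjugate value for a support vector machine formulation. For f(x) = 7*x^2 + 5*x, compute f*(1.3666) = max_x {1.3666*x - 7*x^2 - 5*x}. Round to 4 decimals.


f*(y) = sup_x {y*x - a*x^2 - b*x} = sup_x {(y-b)*x - a*x^2}
FOC: (y - b) - 2a*x = 0 => x* = (y - b)/(2a)
x* = (1.3666 - 5)/(2*7) = -0.2595
f*(1.3666) = (y-b)^2/(4a) = (1.3666 - 5)^2/(4*7)
= 13.2016/28 = 0.4715


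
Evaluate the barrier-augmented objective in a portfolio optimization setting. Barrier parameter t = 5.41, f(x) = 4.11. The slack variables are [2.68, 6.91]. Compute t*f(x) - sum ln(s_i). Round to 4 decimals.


Step 1: Compute log-barrier.
ln values: [0.9858, 1.933]
phi = -(0.9858 + 1.933) = -2.9188
Step 2: Compute augmented objective.
t*f(x) = 5.41*4.11 = 22.2351
Total = 22.2351 - 2.9188 = 19.3163


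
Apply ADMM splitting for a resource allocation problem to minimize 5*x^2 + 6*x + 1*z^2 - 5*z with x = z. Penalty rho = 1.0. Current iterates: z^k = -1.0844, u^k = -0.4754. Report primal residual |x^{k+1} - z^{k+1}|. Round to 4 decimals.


ADMM iteration with rho = 1.0, z^k = -1.0844, u^k = -0.4754
Step 1: x-update.
Minimize 5*x^2 + 6*x + (1.0/2)*(x + 1.0844 - 0.4754)^2
FOC: (2*5 + 1.0)*x = -6 + 1.0*(-1.0844 + 0.4754)
x^{k+1} = -0.6008
Step 2: z-update.
Minimize 1*z^2 - 5*z + (1.0/2)*(-0.6008 - z - 0.4754)^2
FOC: (2*1 + 1.0)*z = 5 + 1.0*(-0.6008 - 0.4754)
z^{k+1} = 1.3079
Step 3: u-update.
u^{k+1} = -0.4754 - 0.6008 - 1.3079 = -2.3841
Step 4: Primal residual = |-0.6008 - 1.3079| = 1.9087


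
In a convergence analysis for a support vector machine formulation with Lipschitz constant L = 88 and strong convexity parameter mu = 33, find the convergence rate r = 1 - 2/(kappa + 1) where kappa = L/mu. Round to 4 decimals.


Step 1: Compute the condition number.
kappa = L/mu = 88/33 = 2.6667
Step 2: Compute the convergence rate.
r = 1 - 2/(kappa + 1) = 1 - 2*mu/(L + mu) = (L - mu)/(L + mu) = 55/121 = 0.4545


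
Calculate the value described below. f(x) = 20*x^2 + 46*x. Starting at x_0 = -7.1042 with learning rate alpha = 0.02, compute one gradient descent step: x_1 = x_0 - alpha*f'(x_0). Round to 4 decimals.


We compute the gradient at x_0 and apply the update.
f'(x) = 40*x + 46
f'(-7.1042) = 40*-7.1042 + 46 = -238.168
x_1 = -7.1042 - 0.02*-238.168 = -2.3408


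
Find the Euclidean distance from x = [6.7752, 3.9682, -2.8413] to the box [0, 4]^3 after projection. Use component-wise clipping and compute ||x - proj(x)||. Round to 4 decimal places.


Project each component onto [0, 4].
clip(6.7752) = 4.0, clip(3.9682) = 3.9682, clip(-2.8413) = 0.0
Projection = [4.0, 3.9682, 0.0]
Squared diffs: [7.7017, 0.0, 8.073]
Distance = sqrt(15.7747) = 3.9717


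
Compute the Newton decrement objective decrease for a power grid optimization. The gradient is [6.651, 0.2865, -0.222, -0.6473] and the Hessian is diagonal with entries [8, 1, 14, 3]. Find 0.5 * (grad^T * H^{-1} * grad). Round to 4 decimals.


Step 1: H is diagonal, so H^(-1) * g = [0.8314, 0.2865, -0.0159, -0.2158].
Step 2: g^T H^(-1) g = sum_i g_i^2 / H_ii
  = (6.651)^2/8 + (0.2865)^2/1 + (-0.222)^2/14 + (-0.6473)^2/3
  = 5.5295 + 0.0821 + 0.0035 + 0.1397 = 5.7547
Step 3: Objective decrease = 0.5 * g^T H^(-1) g = 2.8774


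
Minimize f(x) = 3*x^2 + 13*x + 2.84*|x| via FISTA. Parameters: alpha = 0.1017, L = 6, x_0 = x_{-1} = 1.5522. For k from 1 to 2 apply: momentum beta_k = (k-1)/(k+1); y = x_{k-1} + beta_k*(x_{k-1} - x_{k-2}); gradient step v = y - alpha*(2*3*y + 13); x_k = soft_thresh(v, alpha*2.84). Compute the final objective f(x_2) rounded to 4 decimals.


FISTA on f(x) = 3*x^2 + 13*x + 2.84*|x|
L = 6, alpha = 0.1017
Iteration 1: beta = 0.0, y = 1.5522 + 0.0*(1.5522 - 1.5522) = 1.5522
  grad(y) = 22.3132, v = y - alpha*grad = -0.7171
  prox(v) = soft_thresh(-0.7171, 0.2888) = -0.4282
Iteration 2: beta = 0.3333, y = -0.4282 + 0.3333*(-0.4282 - 1.5522) = -1.0884
  grad(y) = 6.4698, v = y - alpha*grad = -1.7463
  prox(v) = soft_thresh(-1.7463, 0.2888) = -1.4575
f(x_2) = 3*(-1.4575)^2 + 13*(-1.4575) + 2.84*|-1.4575| = -8.4353


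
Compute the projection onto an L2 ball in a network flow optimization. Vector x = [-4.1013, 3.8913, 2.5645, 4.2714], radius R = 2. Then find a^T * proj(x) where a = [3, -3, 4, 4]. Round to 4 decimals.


Step 1: Compute ||x|| (intermediates to 6 decimals).
||x|| = sqrt((-4.1013)^2 + 3.8913^2 + 2.5645^2 + 4.2714^2) = 7.535542
Step 2: Project.
Since ||x|| > R, scale = R/||x|| = 2/7.535542 = 0.265409, proj(x) = scale * x
proj(x) = [-1.088522, 1.032786, 0.680641, 1.133668]
Step 3: Dot product.
a^T * proj(x) = 3*(-1.088522) - 3*1.032786 + 4*0.680641 + 4*1.133668 = 0.8933


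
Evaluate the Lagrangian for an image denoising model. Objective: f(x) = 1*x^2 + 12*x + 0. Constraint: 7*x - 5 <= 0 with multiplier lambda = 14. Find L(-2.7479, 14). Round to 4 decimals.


Step 1: Evaluate f(x).
f(-2.7479) = 1*(-2.7479)^2 + 12*(-2.7479) + 0 = -25.4238
Step 2: Evaluate g(x).
g(-2.7479) = 7*-2.7479 - 5 = -24.2353
Step 3: Compute Lagrangian.
L = -25.4238 + 14*-24.2353 = -364.718


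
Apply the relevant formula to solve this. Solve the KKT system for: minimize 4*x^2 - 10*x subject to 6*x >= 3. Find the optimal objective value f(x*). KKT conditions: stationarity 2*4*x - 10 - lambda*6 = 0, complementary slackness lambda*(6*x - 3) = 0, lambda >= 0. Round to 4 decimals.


Step 1: Try lambda = 0 (constraint inactive).
Stationarity: 2*4*x - 10 = 0
x* = 10/(2*4) = 1.25
Check constraint: 6*1.25 = 7.5 >= 3 -- satisfied.
Step 2: Compute optimal value.
f(x*) = 4*1.25^2 - 10*1.25 = -6.25


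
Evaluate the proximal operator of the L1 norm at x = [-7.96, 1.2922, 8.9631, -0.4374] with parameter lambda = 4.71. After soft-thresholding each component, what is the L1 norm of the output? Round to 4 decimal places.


Soft-thresholding with lambda = 4.71:
prox(-7.96) = sign(-7.96)*max(|-7.96| - 4.71, 0) = -3.25
prox(1.2922) = sign(1.2922)*max(|1.2922| - 4.71, 0) = 0.0
prox(8.9631) = sign(8.9631)*max(|8.9631| - 4.71, 0) = 4.2531
prox(-0.4374) = sign(-0.4374)*max(|-0.4374| - 4.71, 0) = 0.0
prox(x) = [-3.25, 0.0, 4.2531, 0.0]
||prox(x)||_1 = 3.25 + 0.0 + 4.2531 + 0.0 = 7.5031


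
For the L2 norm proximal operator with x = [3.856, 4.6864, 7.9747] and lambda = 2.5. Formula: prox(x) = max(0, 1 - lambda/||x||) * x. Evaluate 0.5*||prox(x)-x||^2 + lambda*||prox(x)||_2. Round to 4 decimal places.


Step 1: Compute ||x||.
||x|| = 10.0213
Step 2: Compute scaling factor.
scale = max(0, 1 - 2.5/10.0213) = 0.7505
Step 3: prox(x) = [2.8941, 3.5173, 5.9853]
||prox(x)|| = 7.5213
Step 4: Proximal objective.
0.5*||prox-x||^2 = 3.125
lambda*||prox|| = 18.8033
Total = 21.9283


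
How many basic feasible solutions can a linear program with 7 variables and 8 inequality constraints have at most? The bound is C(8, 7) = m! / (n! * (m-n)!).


Each vertex corresponds to some choice of n active constraints out of m, so the number of vertices is at most C(m, n) = m! / (n!(m-n)!).
m = 8, n = 7
Numerator: 8 * 7 * 6 * 5 * 4 * 3 * 2
Denominator: 7! = 5040
C(8, 7) = 8


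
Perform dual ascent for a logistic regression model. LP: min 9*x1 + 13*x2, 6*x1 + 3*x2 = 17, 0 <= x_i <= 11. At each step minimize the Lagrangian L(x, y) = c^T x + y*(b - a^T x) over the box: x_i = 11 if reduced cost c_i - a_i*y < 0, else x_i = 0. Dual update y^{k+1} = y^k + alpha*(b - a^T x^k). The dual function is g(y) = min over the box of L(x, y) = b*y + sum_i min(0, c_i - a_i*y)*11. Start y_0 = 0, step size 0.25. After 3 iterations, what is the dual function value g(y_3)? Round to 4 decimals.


Dual ascent for LP: min 9*x1 + 13*x2, 6*x1 + 3*x2 = 17, 0 <= x_i <= 11
Step 1: y^k = 0.0, reduced costs: (9.0, 13.0)
  x^k = (0.0, 0.0), subgradient = b - a^T x = 17.0
  y^{k+1} = 0.0 + 0.25*17.0 = 4.25
Step 2: y^k = 4.25, reduced costs: (-16.5, 0.25)
  x^k = (11.0, 0.0), subgradient = b - a^T x = -49.0
  y^{k+1} = 4.25 + 0.25*-49.0 = -8.0
Step 3: y^k = -8.0, reduced costs: (57.0, 37.0)
  x^k = (0.0, 0.0), subgradient = b - a^T x = 17.0
  y^{k+1} = -8.0 + 0.25*17.0 = -3.75
Dual objective at y_3 = -3.75: reduced costs (31.5, 24.25), box minimizer x = (0.0, 0.0)
g(y_3) = b*y + (c1 - a1*y)*x1 + (c2 - a2*y)*x2 = 17*(-3.75) + 31.5*0.0 + 24.25*0.0 = -63.75 + 0.0 + 0.0 = -63.75


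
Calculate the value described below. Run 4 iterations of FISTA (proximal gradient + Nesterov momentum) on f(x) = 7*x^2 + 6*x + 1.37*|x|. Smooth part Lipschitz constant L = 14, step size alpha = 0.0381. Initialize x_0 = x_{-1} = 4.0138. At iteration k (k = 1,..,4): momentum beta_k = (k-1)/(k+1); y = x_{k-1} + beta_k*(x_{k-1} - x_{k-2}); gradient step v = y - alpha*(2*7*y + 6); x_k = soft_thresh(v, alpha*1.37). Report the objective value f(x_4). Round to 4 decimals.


FISTA on f(x) = 7*x^2 + 6*x + 1.37*|x|
L = 14, alpha = 0.0381
Iteration 1: beta = 0.0, y = 4.0138 + 0.0*(4.0138 - 4.0138) = 4.0138
  grad(y) = 62.1932, v = y - alpha*grad = 1.6442
  prox(v) = soft_thresh(1.6442, 0.0522) = 1.592
Iteration 2: beta = 0.3333, y = 1.592 + 0.3333*(1.592 - 4.0138) = 0.7848
  grad(y) = 16.9871, v = y - alpha*grad = 0.1376
  prox(v) = soft_thresh(0.1376, 0.0522) = 0.0854
Iteration 3: beta = 0.5, y = 0.0854 + 0.5*(0.0854 - 1.592) = -0.6679
  grad(y) = -3.3512, v = y - alpha*grad = -0.5403
  prox(v) = soft_thresh(-0.5403, 0.0522) = -0.4881
Iteration 4: beta = 0.6, y = -0.4881 + 0.6*(-0.4881 - 0.0854) = -0.8321
  grad(y) = -5.6499, v = y - alpha*grad = -0.6169
  prox(v) = soft_thresh(-0.6169, 0.0522) = -0.5647
f(x_4) = 7*(-0.5647)^2 + 6*(-0.5647) + 1.37*|-0.5647| = -0.3824


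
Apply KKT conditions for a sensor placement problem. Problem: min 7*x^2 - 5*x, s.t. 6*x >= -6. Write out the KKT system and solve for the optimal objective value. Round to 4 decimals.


Step 1: Try lambda = 0 (constraint inactive).
Stationarity: 2*7*x - 5 = 0
x* = 5/(2*7) = 5/14 = 0.3571 (rounded; the exact value 5/14 is used below)
Check constraint: 6*0.3571 = 2.1426 >= -6 -- satisfied.
Step 2: Compute optimal value.
f(x*) = 7*(5/14)^2 - 5*(5/14) = -0.8929


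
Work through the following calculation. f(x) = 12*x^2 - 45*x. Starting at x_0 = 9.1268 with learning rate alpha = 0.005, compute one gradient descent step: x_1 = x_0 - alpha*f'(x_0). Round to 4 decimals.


We compute the gradient at x_0 and apply the update.
f'(x) = 24*x - 45
f'(9.1268) = 24*9.1268 - 45 = 174.0432
x_1 = 9.1268 - 0.005*174.0432 = 8.2566


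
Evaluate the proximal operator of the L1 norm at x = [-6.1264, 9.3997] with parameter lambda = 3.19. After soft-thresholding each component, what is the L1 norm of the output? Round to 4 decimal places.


Soft-thresholding with lambda = 3.19:
prox(-6.1264) = sign(-6.1264)*max(|-6.1264| - 3.19, 0) = -2.9364
prox(9.3997) = sign(9.3997)*max(|9.3997| - 3.19, 0) = 6.2097
prox(x) = [-2.9364, 6.2097]
||prox(x)||_1 = 2.9364 + 6.2097 = 9.1461


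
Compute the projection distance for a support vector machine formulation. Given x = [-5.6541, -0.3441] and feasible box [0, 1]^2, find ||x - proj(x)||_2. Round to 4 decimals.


Project each component onto [0, 1].
clip(-5.6541) = 0.0, clip(-0.3441) = 0.0
Projection = [0.0, 0.0]
Squared diffs: [31.9688, 0.1184]
Distance = sqrt(32.0872) = 5.6646


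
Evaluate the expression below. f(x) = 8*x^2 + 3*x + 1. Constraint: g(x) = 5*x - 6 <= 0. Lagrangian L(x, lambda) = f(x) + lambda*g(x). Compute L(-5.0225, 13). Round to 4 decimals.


Step 1: Evaluate f(x).
f(-5.0225) = 8*(-5.0225)^2 + 3*(-5.0225) + 1 = 187.7366
Step 2: Evaluate g(x).
g(-5.0225) = 5*-5.0225 - 6 = -31.1125
Step 3: Compute Lagrangian.
L = 187.7366 + 13*-31.1125 = -216.726


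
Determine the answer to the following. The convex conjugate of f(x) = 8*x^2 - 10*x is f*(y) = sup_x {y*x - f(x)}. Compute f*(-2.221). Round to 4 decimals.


f*(y) = sup_x {y*x - a*x^2 - b*x} = sup_x {(y-b)*x - a*x^2}
FOC: (y - b) - 2a*x = 0 => x* = (y - b)/(2a)
x* = (-2.221 + 10)/(2*8) = 0.4862
f*(-2.221) = (y-b)^2/(4a) = (-2.221 + 10)^2/(4*8)
= 60.5128/32 = 1.891


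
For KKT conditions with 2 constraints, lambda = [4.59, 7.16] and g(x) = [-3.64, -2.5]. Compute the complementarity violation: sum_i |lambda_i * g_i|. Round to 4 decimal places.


KKT complementary slackness check:
lambda_1 * g_1 = 4.59 * -3.64 = -16.7076
lambda_2 * g_2 = 7.16 * -2.5 = -17.9
Total violation = 16.7076 + 17.9 = 34.6076


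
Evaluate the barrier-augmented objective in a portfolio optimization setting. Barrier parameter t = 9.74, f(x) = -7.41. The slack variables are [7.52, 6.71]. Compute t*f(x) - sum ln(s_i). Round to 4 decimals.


Step 1: Compute log-barrier.
ln values: [2.0176, 1.9036]
phi = -(2.0176 + 1.9036) = -3.9212
Step 2: Compute augmented objective.
t*f(x) = 9.74*-7.41 = -72.1734
Total = -72.1734 - 3.9212 = -76.0946


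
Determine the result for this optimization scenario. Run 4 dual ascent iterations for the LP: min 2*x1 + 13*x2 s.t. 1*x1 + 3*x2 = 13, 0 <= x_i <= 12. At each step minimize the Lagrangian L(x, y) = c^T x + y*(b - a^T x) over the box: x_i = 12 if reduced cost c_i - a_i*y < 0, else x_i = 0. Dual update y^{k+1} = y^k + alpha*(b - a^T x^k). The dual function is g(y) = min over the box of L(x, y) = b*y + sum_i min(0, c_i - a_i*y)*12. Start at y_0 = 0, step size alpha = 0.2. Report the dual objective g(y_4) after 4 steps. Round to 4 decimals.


Dual ascent for LP: min 2*x1 + 13*x2, 1*x1 + 3*x2 = 13, 0 <= x_i <= 12
Step 1: y^k = 0.0, reduced costs: (2.0, 13.0)
  x^k = (0.0, 0.0), subgradient = b - a^T x = 13.0
  y^{k+1} = 0.0 + 0.2*13.0 = 2.6
Step 2: y^k = 2.6, reduced costs: (-0.6, 5.2)
  x^k = (12.0, 0.0), subgradient = b - a^T x = 1.0
  y^{k+1} = 2.6 + 0.2*1.0 = 2.8
Step 3: y^k = 2.8, reduced costs: (-0.8, 4.6)
  x^k = (12.0, 0.0), subgradient = b - a^T x = 1.0
  y^{k+1} = 2.8 + 0.2*1.0 = 3.0
Step 4: y^k = 3.0, reduced costs: (-1.0, 4.0)
  x^k = (12.0, 0.0), subgradient = b - a^T x = 1.0
  y^{k+1} = 3.0 + 0.2*1.0 = 3.2
Dual objective at y_4 = 3.2: reduced costs (-1.2, 3.4), box minimizer x = (12.0, 0.0)
g(y_4) = b*y + (c1 - a1*y)*x1 + (c2 - a2*y)*x2 = 13*3.2 + (-1.2)*12.0 + 3.4*0.0 = 41.6 - 14.4 + 0.0 = 27.2


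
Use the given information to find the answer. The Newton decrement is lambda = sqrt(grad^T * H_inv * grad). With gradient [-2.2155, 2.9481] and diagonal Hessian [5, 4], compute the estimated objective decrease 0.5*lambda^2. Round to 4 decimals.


Step 1: H is diagonal, so H^(-1) * g = [-0.4431, 0.737].
Step 2: g^T H^(-1) g = sum_i g_i^2 / H_ii
  = (-2.2155)^2/5 + (2.9481)^2/4
  = 0.9817 + 2.1728 = 3.1545
Step 3: Objective decrease = 0.5 * g^T H^(-1) g = 1.5773


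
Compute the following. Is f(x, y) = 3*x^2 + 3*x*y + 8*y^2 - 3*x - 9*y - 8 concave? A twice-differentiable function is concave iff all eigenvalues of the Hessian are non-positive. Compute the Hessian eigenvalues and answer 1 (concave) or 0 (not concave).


The Hessian of f(x,y) = 3*x^2 + 3*x*y + 8*y^2 - 3*x - 9*y - 8 is:
H = [[6, 3], [3, 16]]
Trace = 6 + 16 = 22
Determinant = 6*16 - (3)^2 = 87
Discriminant = (22)^2 - 4*87 = 136.0
Eigenvalues: lambda_1 = 5.169, lambda_2 = 16.831
The function is not concave.

0


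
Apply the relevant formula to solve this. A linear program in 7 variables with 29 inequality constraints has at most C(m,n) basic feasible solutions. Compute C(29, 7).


Each vertex corresponds to some choice of n active constraints out of m, so the number of vertices is at most C(m, n) = m! / (n!(m-n)!).
m = 29, n = 7
Numerator: 29 * 28 * 27 * 26 * 25 * 24 * 23
Denominator: 7! = 5040
C(29, 7) = 1560780


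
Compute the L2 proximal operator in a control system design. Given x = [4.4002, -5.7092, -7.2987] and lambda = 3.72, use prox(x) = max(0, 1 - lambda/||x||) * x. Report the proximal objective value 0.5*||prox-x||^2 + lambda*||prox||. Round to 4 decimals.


Step 1: Compute ||x||.
||x|| = 10.2581
Step 2: Compute scaling factor.
scale = max(0, 1 - 3.72/10.2581) = 0.6374
Step 3: prox(x) = [2.8045, -3.6388, -4.6519]
||prox(x)|| = 6.5381
Step 4: Proximal objective.
0.5*||prox-x||^2 = 6.9192
lambda*||prox|| = 24.3217
Total = 31.2408


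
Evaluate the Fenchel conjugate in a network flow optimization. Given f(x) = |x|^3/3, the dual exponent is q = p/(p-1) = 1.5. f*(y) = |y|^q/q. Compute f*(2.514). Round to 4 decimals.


The conjugate exponent q satisfies 1/p + 1/q = 1.
p = 3, so q = 3/(3 - 1) = 1.5
|y|^q = 2.514^1.5 = 3.9861
f*(2.514) = 3.9861 / 1.5 = 2.6574


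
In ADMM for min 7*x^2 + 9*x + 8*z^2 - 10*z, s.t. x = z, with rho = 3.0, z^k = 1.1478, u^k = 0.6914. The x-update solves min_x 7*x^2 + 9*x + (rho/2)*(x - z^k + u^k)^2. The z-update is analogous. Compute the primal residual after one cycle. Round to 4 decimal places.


ADMM iteration with rho = 3.0, z^k = 1.1478, u^k = 0.6914
Step 1: x-update.
Minimize 7*x^2 + 9*x + (3.0/2)*(x - 1.1478 + 0.6914)^2
FOC: (2*7 + 3.0)*x = -9 + 3.0*(1.1478 - 0.6914)
x^{k+1} = -0.4489
Step 2: z-update.
Minimize 8*z^2 - 10*z + (3.0/2)*(-0.4489 - z + 0.6914)^2
FOC: (2*8 + 3.0)*z = 10 + 3.0*(-0.4489 + 0.6914)
z^{k+1} = 0.5646
Step 3: u-update.
u^{k+1} = 0.6914 - 0.4489 - 0.5646 = -0.3221
Step 4: Primal residual = |-0.4489 - 0.5646| = 1.0135


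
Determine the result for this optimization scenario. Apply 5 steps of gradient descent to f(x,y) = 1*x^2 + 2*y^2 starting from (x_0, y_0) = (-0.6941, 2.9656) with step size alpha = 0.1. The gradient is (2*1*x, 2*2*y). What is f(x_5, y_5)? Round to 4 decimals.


Gradient descent on f(x,y) = 1*x^2 + 2*y^2.
Starting point: (-0.6941, 2.9656), alpha = 0.1
Step 1: grad_x = 2*1*-0.6941 = -1.3882, grad_y = 2*2*2.9656 = 11.8624
  x_1 = -0.6941 - 0.1*-1.3882 = -0.5553
  y_1 = 2.9656 - 0.1*11.8624 = 1.7794
Step 2: grad_x = 2*1*-0.5553 = -1.1106, grad_y = 2*2*1.7794 = 7.1174
  x_2 = -0.5553 - 0.1*-1.1106 = -0.4442
  y_2 = 1.7794 - 0.1*7.1174 = 1.0676
Step 3: grad_x = 2*1*-0.4442 = -0.8884, grad_y = 2*2*1.0676 = 4.2705
  x_3 = -0.4442 - 0.1*-0.8884 = -0.3554
  y_3 = 1.0676 - 0.1*4.2705 = 0.6406
Step 4: grad_x = 2*1*-0.3554 = -0.7108, grad_y = 2*2*0.6406 = 2.5623
  x_4 = -0.3554 - 0.1*-0.7108 = -0.2843
  y_4 = 0.6406 - 0.1*2.5623 = 0.3843
Step 5: grad_x = 2*1*-0.2843 = -0.5686, grad_y = 2*2*0.3843 = 1.5374
  x_5 = -0.2843 - 0.1*-0.5686 = -0.2274
  y_5 = 0.3843 - 0.1*1.5374 = 0.2306
f(-0.2274, 0.2306) = 1*(-0.2274)^2 + 2*0.2306^2 = 0.1581


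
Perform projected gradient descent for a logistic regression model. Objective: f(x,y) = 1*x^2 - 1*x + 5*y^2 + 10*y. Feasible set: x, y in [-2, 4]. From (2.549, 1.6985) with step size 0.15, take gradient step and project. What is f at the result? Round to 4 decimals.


Step 1: Compute gradient at (2.549, 1.6985).
grad_x = 2*1*2.549 - 1 = 4.098
grad_y = 2*5*1.6985 + 10 = 26.985
Step 2: Gradient step.
x_raw = 2.549 - 0.15*4.098 = 1.9343
y_raw = 1.6985 - 0.15*26.985 = -2.3493
Step 3: Project onto [-2, 4].
x_proj = clip(1.9343) = 1.9343
y_proj = clip(-2.3493) = -2.0
Step 4: Evaluate f.
f(1.9343, -2.0) = 1.8072


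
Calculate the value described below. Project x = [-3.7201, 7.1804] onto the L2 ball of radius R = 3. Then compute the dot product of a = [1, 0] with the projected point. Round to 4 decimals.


Step 1: Compute ||x|| (intermediates to 6 decimals).
||x|| = sqrt((-3.7201)^2 + 7.1804^2) = 8.086859
Step 2: Project.
Since ||x|| > R, scale = R/||x|| = 3/8.086859 = 0.370972, proj(x) = scale * x
proj(x) = [-1.380053, 2.663727]
Step 3: Dot product.
a^T * proj(x) = 1*(-1.380053) + 0*2.663727 = -1.3801


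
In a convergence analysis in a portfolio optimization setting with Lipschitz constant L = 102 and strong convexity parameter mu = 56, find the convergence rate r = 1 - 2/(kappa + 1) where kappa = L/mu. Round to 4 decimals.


Step 1: Compute the condition number.
kappa = L/mu = 102/56 = 1.8214
Step 2: Compute the convergence rate.
r = 1 - 2/(kappa + 1) = 1 - 2*mu/(L + mu) = (L - mu)/(L + mu) = 46/158 = 0.2911


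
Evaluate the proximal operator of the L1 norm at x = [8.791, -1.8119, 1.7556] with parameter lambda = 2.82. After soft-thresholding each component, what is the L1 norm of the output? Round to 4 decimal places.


Soft-thresholding with lambda = 2.82:
prox(8.791) = sign(8.791)*max(|8.791| - 2.82, 0) = 5.971
prox(-1.8119) = sign(-1.8119)*max(|-1.8119| - 2.82, 0) = 0.0
prox(1.7556) = sign(1.7556)*max(|1.7556| - 2.82, 0) = 0.0
prox(x) = [5.971, 0.0, 0.0]
||prox(x)||_1 = 5.971 + 0.0 + 0.0 = 5.971


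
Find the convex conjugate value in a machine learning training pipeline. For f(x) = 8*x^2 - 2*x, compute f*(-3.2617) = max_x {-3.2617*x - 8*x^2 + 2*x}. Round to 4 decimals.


f*(y) = sup_x {y*x - a*x^2 - b*x} = sup_x {(y-b)*x - a*x^2}
FOC: (y - b) - 2a*x = 0 => x* = (y - b)/(2a)
x* = (-3.2617 + 2)/(2*8) = -0.0789
f*(-3.2617) = (y-b)^2/(4a) = (-3.2617 + 2)^2/(4*8)
= 1.5919/32 = 0.0497


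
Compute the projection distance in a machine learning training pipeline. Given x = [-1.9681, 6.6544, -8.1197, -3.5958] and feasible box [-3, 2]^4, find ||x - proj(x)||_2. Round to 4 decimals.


Project each component onto [-3, 2].
clip(-1.9681) = -1.9681, clip(6.6544) = 2.0, clip(-8.1197) = -3.0, clip(-3.5958) = -3.0
Projection = [-1.9681, 2.0, -3.0, -3.0]
Squared diffs: [0.0, 21.6634, 26.2113, 0.355]
Distance = sqrt(48.2297) = 6.9448


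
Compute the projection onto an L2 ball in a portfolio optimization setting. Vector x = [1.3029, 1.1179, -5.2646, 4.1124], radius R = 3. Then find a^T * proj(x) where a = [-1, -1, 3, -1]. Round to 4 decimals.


Step 1: Compute ||x|| (intermediates to 6 decimals).
||x|| = sqrt(1.3029^2 + 1.1179^2 + (-5.2646)^2 + 4.1124^2) = 6.89747
Step 2: Project.
Since ||x|| > R, scale = R/||x|| = 3/6.89747 = 0.434942, proj(x) = scale * x
proj(x) = [0.566686, 0.486222, -2.289796, 1.788655]
Step 3: Dot product.
a^T * proj(x) = -1*0.566686 - 1*0.486222 + 3*(-2.289796) - 1*1.788655 = -9.711


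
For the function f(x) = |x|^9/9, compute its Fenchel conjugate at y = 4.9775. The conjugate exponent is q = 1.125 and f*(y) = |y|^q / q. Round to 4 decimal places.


The conjugate exponent q satisfies 1/p + 1/q = 1.
p = 9, so q = 9/(9 - 1) = 1.125
|y|^q = 4.9775^1.125 = 6.0833
f*(4.9775) = 6.0833 / 1.125 = 5.4074


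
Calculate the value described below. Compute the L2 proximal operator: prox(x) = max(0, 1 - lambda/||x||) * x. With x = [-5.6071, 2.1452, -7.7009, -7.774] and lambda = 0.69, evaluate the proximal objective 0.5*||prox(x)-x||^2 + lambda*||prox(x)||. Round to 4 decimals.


Step 1: Compute ||x||.
||x|| = 12.4812
Step 2: Compute scaling factor.
scale = max(0, 1 - 0.69/12.4812) = 0.9447
Step 3: prox(x) = [-5.2971, 2.0266, -7.2752, -7.3442]
||prox(x)|| = 11.7912
Step 4: Proximal objective.
0.5*||prox-x||^2 = 0.2381
lambda*||prox|| = 8.1359
Total = 8.374


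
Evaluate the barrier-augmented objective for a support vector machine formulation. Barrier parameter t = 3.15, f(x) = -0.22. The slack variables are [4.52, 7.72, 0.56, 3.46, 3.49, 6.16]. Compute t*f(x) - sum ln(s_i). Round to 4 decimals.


Step 1: Compute log-barrier.
ln values: [1.5085, 2.0438, -0.5798, 1.2413, 1.2499, 1.8181]
phi = -(1.5085 + 2.0438 - 0.5798 + 1.2413 + 1.2499 + 1.8181) = -7.2818
Step 2: Compute augmented objective.
t*f(x) = 3.15*-0.22 = -0.693
Total = -0.693 - 7.2818 = -7.9748


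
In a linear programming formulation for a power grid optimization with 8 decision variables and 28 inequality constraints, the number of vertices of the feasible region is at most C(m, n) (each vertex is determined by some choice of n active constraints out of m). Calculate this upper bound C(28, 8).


Each vertex corresponds to some choice of n active constraints out of m, so the number of vertices is at most C(m, n) = m! / (n!(m-n)!).
m = 28, n = 8
Numerator: 28 * 27 * 26 * 25 * 24 * 23 * 22 * 21
Denominator: 8! = 40320
C(28, 8) = 3108105


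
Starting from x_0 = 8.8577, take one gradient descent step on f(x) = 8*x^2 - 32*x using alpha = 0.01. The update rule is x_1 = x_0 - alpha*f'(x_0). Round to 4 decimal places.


We compute the gradient at x_0 and apply the update.
f'(x) = 16*x - 32
f'(8.8577) = 16*8.8577 - 32 = 109.7232
x_1 = 8.8577 - 0.01*109.7232 = 7.7605


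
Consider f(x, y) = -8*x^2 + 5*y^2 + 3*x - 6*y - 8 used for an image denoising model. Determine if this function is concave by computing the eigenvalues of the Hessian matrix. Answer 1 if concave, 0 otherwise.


The Hessian of f(x,y) = -8*x^2 + 5*y^2 + 3*x - 6*y - 8 is:
H = [[-16, 0], [0, 10]]
Trace = -16 + 10 = -6
Determinant = -16*10 - (0)^2 = -160
Discriminant = (-6)^2 - 4*-160 = 676.0
Eigenvalues: lambda_1 = -16.0, lambda_2 = 10.0
The function is not concave.

0


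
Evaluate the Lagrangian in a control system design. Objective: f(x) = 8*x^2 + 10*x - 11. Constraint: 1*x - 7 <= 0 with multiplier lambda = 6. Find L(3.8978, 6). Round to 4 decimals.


Step 1: Evaluate f(x).
f(3.8978) = 8*3.8978^2 + 10*3.8978 - 11 = 149.5208
Step 2: Evaluate g(x).
g(3.8978) = 1*3.8978 - 7 = -3.1022
Step 3: Compute Lagrangian.
L = 149.5208 + 6*-3.1022 = 130.9076


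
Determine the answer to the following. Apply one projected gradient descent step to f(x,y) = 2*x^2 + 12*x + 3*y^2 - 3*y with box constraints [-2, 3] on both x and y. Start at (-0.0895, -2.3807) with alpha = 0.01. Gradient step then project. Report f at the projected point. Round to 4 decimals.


Step 1: Compute gradient at (-0.0895, -2.3807).
grad_x = 2*2*-0.0895 + 12 = 11.642
grad_y = 2*3*-2.3807 - 3 = -17.2842
Step 2: Gradient step.
x_raw = -0.0895 - 0.01*11.642 = -0.2059
y_raw = -2.3807 - 0.01*-17.2842 = -2.2079
Step 3: Project onto [-2, 3].
x_proj = clip(-0.2059) = -0.2059
y_proj = clip(-2.2079) = -2.0
Step 4: Evaluate f.
f(-0.2059, -2.0) = 15.6138


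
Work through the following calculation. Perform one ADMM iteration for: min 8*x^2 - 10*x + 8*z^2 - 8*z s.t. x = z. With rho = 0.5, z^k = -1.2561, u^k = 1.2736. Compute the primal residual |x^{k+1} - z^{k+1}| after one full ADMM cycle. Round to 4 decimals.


ADMM iteration with rho = 0.5, z^k = -1.2561, u^k = 1.2736
Step 1: x-update.
Minimize 8*x^2 - 10*x + (0.5/2)*(x + 1.2561 + 1.2736)^2
FOC: (2*8 + 0.5)*x = 10 + 0.5*(-1.2561 - 1.2736)
x^{k+1} = 0.5294
Step 2: z-update.
Minimize 8*z^2 - 8*z + (0.5/2)*(0.5294 - z + 1.2736)^2
FOC: (2*8 + 0.5)*z = 8 + 0.5*(0.5294 + 1.2736)
z^{k+1} = 0.5395
Step 3: u-update.
u^{k+1} = 1.2736 + 0.5294 - 0.5395 = 1.2635
Step 4: Primal residual = |0.5294 - 0.5395| = 0.0101


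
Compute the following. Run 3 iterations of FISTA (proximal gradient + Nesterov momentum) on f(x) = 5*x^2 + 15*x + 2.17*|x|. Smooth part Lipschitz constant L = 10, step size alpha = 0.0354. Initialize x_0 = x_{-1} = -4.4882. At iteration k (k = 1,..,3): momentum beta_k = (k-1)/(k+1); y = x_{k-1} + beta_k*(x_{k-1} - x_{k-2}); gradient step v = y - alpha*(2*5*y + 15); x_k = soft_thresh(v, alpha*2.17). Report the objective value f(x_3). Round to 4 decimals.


FISTA on f(x) = 5*x^2 + 15*x + 2.17*|x|
L = 10, alpha = 0.0354
Iteration 1: beta = 0.0, y = -4.4882 + 0.0*(-4.4882 + 4.4882) = -4.4882
  grad(y) = -29.882, v = y - alpha*grad = -3.4304
  prox(v) = soft_thresh(-3.4304, 0.0768) = -3.3536
Iteration 2: beta = 0.3333, y = -3.3536 + 0.3333*(-3.3536 + 4.4882) = -2.9753
  grad(y) = -14.7535, v = y - alpha*grad = -2.4531
  prox(v) = soft_thresh(-2.4531, 0.0768) = -2.3763
Iteration 3: beta = 0.5, y = -2.3763 + 0.5*(-2.3763 + 3.3536) = -1.8876
  grad(y) = -3.876, v = y - alpha*grad = -1.7504
  prox(v) = soft_thresh(-1.7504, 0.0768) = -1.6736
f(x_3) = 5*(-1.6736)^2 + 15*(-1.6736) + 2.17*|-1.6736| = -7.4677


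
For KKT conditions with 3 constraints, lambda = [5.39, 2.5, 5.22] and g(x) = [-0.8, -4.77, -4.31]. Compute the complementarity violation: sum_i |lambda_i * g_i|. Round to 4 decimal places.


KKT complementary slackness check:
lambda_1 * g_1 = 5.39 * -0.8 = -4.312
lambda_2 * g_2 = 2.5 * -4.77 = -11.925
lambda_3 * g_3 = 5.22 * -4.31 = -22.4982
Total violation = 4.312 + 11.925 + 22.4982 = 38.7352


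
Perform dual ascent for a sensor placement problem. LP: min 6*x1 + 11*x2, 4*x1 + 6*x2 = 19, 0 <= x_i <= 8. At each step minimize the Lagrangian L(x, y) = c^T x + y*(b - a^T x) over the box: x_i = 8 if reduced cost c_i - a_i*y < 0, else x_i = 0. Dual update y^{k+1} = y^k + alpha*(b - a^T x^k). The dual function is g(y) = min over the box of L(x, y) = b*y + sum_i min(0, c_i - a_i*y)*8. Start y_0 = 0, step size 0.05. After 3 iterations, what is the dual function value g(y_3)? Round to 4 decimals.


Dual ascent for LP: min 6*x1 + 11*x2, 4*x1 + 6*x2 = 19, 0 <= x_i <= 8
Step 1: y^k = 0.0, reduced costs: (6.0, 11.0)
  x^k = (0.0, 0.0), subgradient = b - a^T x = 19.0
  y^{k+1} = 0.0 + 0.05*19.0 = 0.95
Step 2: y^k = 0.95, reduced costs: (2.2, 5.3)
  x^k = (0.0, 0.0), subgradient = b - a^T x = 19.0
  y^{k+1} = 0.95 + 0.05*19.0 = 1.9
Step 3: y^k = 1.9, reduced costs: (-1.6, -0.4)
  x^k = (8.0, 8.0), subgradient = b - a^T x = -61.0
  y^{k+1} = 1.9 + 0.05*-61.0 = -1.15
Dual objective at y_3 = -1.15: reduced costs (10.6, 17.9), box minimizer x = (0.0, 0.0)
g(y_3) = b*y + (c1 - a1*y)*x1 + (c2 - a2*y)*x2 = 19*(-1.15) + 10.6*0.0 + 17.9*0.0 = -21.85 + 0.0 + 0.0 = -21.85


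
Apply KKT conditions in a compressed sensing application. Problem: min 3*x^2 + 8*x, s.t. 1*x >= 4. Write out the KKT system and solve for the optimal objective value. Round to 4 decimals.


Step 1: Try lambda = 0 (constraint inactive).
x_unc = -8/(2*3) = -1.3333
Check: 1*-1.3333 = -1.3333 < 4 -- violated!
Step 2: Constraint must be active: 1*x = 4
x* = 4/1 = 4.0
lambda = (2*3*4.0 + 8)/1 = 32.0
Step 3: Compute optimal value.
f(x*) = 3*4.0^2 + 8*4.0 = 80.0


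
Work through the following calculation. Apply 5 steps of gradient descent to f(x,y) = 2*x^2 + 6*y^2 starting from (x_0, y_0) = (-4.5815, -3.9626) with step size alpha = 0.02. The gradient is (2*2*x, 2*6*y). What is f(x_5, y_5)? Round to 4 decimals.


Gradient descent on f(x,y) = 2*x^2 + 6*y^2.
Starting point: (-4.5815, -3.9626), alpha = 0.02
Step 1: grad_x = 2*2*-4.5815 = -18.326, grad_y = 2*6*-3.9626 = -47.5512
  x_1 = -4.5815 - 0.02*-18.326 = -4.215
  y_1 = -3.9626 - 0.02*-47.5512 = -3.0116
Step 2: grad_x = 2*2*-4.215 = -16.8599, grad_y = 2*6*-3.0116 = -36.1389
  x_2 = -4.215 - 0.02*-16.8599 = -3.8778
  y_2 = -3.0116 - 0.02*-36.1389 = -2.2888
Step 3: grad_x = 2*2*-3.8778 = -15.5111, grad_y = 2*6*-2.2888 = -27.4656
  x_3 = -3.8778 - 0.02*-15.5111 = -3.5676
  y_3 = -2.2888 - 0.02*-27.4656 = -1.7395
Step 4: grad_x = 2*2*-3.5676 = -14.2702, grad_y = 2*6*-1.7395 = -20.8738
  x_4 = -3.5676 - 0.02*-14.2702 = -3.2822
  y_4 = -1.7395 - 0.02*-20.8738 = -1.322
Step 5: grad_x = 2*2*-3.2822 = -13.1286, grad_y = 2*6*-1.322 = -15.8641
  x_5 = -3.2822 - 0.02*-13.1286 = -3.0196
  y_5 = -1.322 - 0.02*-15.8641 = -1.0047
f(-3.0196, -1.0047) = 2*(-3.0196)^2 + 6*(-1.0047)^2 = 24.2926


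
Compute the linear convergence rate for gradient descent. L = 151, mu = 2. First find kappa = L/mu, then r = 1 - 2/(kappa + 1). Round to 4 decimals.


Step 1: Compute the condition number.
kappa = L/mu = 151/2 = 75.5
Step 2: Compute the convergence rate.
r = 1 - 2/(kappa + 1) = 1 - 2*mu/(L + mu) = (L - mu)/(L + mu) = 149/153 = 0.9739


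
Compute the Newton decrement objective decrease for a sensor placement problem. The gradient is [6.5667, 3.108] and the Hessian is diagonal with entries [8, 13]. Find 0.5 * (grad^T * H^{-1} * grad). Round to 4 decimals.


Step 1: H is diagonal, so H^(-1) * g = [0.8208, 0.2391].
Step 2: g^T H^(-1) g = sum_i g_i^2 / H_ii
  = (6.5667)^2/8 + (3.108)^2/13
  = 5.3902 + 0.7431 = 6.1332
Step 3: Objective decrease = 0.5 * g^T H^(-1) g = 3.0666


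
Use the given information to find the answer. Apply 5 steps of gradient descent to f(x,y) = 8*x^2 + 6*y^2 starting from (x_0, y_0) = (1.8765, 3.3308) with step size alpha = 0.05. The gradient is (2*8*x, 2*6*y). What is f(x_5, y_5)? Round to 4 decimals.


Gradient descent on f(x,y) = 8*x^2 + 6*y^2.
Starting point: (1.8765, 3.3308), alpha = 0.05
Step 1: grad_x = 2*8*1.8765 = 30.024, grad_y = 2*6*3.3308 = 39.9696
  x_1 = 1.8765 - 0.05*30.024 = 0.3753
  y_1 = 3.3308 - 0.05*39.9696 = 1.3323
Step 2: grad_x = 2*8*0.3753 = 6.0048, grad_y = 2*6*1.3323 = 15.9878
  x_2 = 0.3753 - 0.05*6.0048 = 0.0751
  y_2 = 1.3323 - 0.05*15.9878 = 0.5329
Step 3: grad_x = 2*8*0.0751 = 1.201, grad_y = 2*6*0.5329 = 6.3951
  x_3 = 0.0751 - 0.05*1.201 = 0.015
  y_3 = 0.5329 - 0.05*6.3951 = 0.2132
Step 4: grad_x = 2*8*0.015 = 0.2402, grad_y = 2*6*0.2132 = 2.5581
  x_4 = 0.015 - 0.05*0.2402 = 0.003
  y_4 = 0.2132 - 0.05*2.5581 = 0.0853
Step 5: grad_x = 2*8*0.003 = 0.048, grad_y = 2*6*0.0853 = 1.0232
  x_5 = 0.003 - 0.05*0.048 = 0.0006
  y_5 = 0.0853 - 0.05*1.0232 = 0.0341
f(0.0006, 0.0341) = 8*0.0006^2 + 6*0.0341^2 = 0.007


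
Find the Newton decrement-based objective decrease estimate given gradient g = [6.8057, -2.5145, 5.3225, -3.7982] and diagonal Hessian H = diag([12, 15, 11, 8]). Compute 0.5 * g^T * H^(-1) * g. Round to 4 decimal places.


Step 1: H is diagonal, so H^(-1) * g = [0.5671, -0.1676, 0.4839, -0.4748].
Step 2: g^T H^(-1) g = sum_i g_i^2 / H_ii
  = (6.8057)^2/12 + (-2.5145)^2/15 + (5.3225)^2/11 + (-3.7982)^2/8
  = 3.8598 + 0.4215 + 2.5754 + 1.8033 = 8.66
Step 3: Objective decrease = 0.5 * g^T H^(-1) g = 4.33


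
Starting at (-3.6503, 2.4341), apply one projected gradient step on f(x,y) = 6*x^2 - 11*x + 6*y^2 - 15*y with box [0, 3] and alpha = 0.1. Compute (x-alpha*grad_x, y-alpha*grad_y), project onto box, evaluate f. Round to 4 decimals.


Step 1: Compute gradient at (-3.6503, 2.4341).
grad_x = 2*6*-3.6503 - 11 = -54.8036
grad_y = 2*6*2.4341 - 15 = 14.2092
Step 2: Gradient step.
x_raw = -3.6503 - 0.1*-54.8036 = 1.8301
y_raw = 2.4341 - 0.1*14.2092 = 1.0132
Step 3: Project onto [0, 3].
x_proj = clip(1.8301) = 1.8301
y_proj = clip(1.0132) = 1.0132
Step 4: Evaluate f.
f(1.8301, 1.0132) = -9.0744


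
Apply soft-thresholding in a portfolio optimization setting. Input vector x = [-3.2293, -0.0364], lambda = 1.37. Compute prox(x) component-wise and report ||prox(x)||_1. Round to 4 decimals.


Soft-thresholding with lambda = 1.37:
prox(-3.2293) = sign(-3.2293)*max(|-3.2293| - 1.37, 0) = -1.8593
prox(-0.0364) = sign(-0.0364)*max(|-0.0364| - 1.37, 0) = 0.0
prox(x) = [-1.8593, 0.0]
||prox(x)||_1 = 1.8593 + 0.0 = 1.8593


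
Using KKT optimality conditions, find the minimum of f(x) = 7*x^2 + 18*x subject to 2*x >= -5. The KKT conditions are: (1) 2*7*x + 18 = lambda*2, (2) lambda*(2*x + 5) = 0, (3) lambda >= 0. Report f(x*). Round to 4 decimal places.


Step 1: Try lambda = 0 (constraint inactive).
Stationarity: 2*7*x + 18 = 0
x* = -18/(2*7) = -9/7 = -1.2857 (rounded; the exact value -9/7 is used below)
Check constraint: 2*-1.2857 = -2.5714 >= -5 -- satisfied.
Step 2: Compute optimal value.
f(x*) = 7*(-9/7)^2 + 18*(-9/7) = -11.5714
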